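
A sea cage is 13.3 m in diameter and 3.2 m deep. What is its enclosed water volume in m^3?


r = d/2 = 13.3/2 = 6.65 m
Base area = pi*r^2 = pi*6.65^2 = 138.92908 m^2
Volume = 138.92908 * 3.2 = 444.573 m^3

444.573 m^3


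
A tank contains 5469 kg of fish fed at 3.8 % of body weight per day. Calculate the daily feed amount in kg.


Feeding rate fraction = 3.8% / 100 = 0.038
Daily feed = 5469 kg * 0.038 = 207.822 kg/day

207.822 kg/day


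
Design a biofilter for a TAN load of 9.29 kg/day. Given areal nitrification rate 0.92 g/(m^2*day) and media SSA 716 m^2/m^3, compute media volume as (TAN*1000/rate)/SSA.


A = 9.29*1000 / 0.92 = 10097.826 m^2
V = 10097.826 / 716 = 14.1031

14.1031 m^3


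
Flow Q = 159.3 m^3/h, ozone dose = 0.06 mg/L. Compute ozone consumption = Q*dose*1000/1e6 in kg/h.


O3 demand (mg/h) = Q * dose * 1000 = 159.3 * 0.06 * 1000 = 9558 mg/h
Convert mg to kg: 9558 / 1e6 = 0.009558 kg/h

0.009558 kg/h


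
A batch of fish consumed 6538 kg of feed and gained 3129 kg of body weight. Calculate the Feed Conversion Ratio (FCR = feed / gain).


FCR = feed consumed / weight gained
FCR = 6538 kg / 3129 kg = 2.08949

2.08949


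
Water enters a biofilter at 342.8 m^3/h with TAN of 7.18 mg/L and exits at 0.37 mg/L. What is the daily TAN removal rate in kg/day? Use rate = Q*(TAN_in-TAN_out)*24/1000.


Concentration drop: TAN_in - TAN_out = 7.18 - 0.37 = 6.81 mg/L
Hourly TAN removed = Q * dTAN = 342.8 m^3/h * 6.81 mg/L = 2334.468 g/h  (m^3/h * mg/L = g/h)
Daily TAN removed = 2334.468 * 24 = 56027.232 g/day
Convert to kg/day: 56027.232 / 1000 = 56.027232 kg/day

56.027232 kg/day


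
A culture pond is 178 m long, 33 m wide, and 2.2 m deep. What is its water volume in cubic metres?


Base area = L * W = 178 * 33 = 5874 m^2
Volume = area * depth = 5874 * 2.2 = 12922.8 m^3

12922.8 m^3


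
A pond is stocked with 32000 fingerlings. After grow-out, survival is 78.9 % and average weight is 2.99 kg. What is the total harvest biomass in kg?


Survivors = 32000 * 78.9/100 = 25248 fish
Harvest biomass = survivors * W_f = 25248 * 2.99 = 75491.52 kg

75491.52 kg


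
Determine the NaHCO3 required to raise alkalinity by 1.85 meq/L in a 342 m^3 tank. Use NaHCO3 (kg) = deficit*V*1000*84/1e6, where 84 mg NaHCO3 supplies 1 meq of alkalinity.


Tank volume in L = 342 m^3 * 1000 = 342000 L
Total meq required = 1.85 meq/L * 342000 L = 632700 meq
NaHCO3 mass = 632700 meq * 84 mg/meq / 1e6 = 53.1468 kg

53.1468 kg


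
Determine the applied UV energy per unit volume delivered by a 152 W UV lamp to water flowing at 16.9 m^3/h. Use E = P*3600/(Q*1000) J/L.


Energy delivered per hour = 152 W * 3600 s = 547200 J/h
Volume treated per hour = 16.9 m^3/h * 1000 = 16900 L/h
dose = 547200 / 16900 = 32.3787 J/L

32.3787 J/L


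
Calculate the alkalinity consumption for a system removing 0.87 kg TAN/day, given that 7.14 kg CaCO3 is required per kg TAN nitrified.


Alkalinity factor: 7.14 kg CaCO3 consumed per kg TAN nitrified
alk = 0.87 kg TAN * 7.14 = 6.2118 kg CaCO3/day

6.2118 kg CaCO3/day


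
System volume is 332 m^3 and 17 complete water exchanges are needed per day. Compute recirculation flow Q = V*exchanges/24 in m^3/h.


Daily recirculation volume = 332 m^3 * 17 = 5644 m^3/day
Flow rate Q = daily volume / 24 h = 5644 / 24 = 235.167 m^3/h

235.167 m^3/h


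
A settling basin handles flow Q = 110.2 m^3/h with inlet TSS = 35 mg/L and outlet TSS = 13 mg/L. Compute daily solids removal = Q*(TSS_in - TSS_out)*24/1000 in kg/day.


Concentration drop: TSS_in - TSS_out = 35 - 13 = 22 mg/L
Hourly solids removed = Q * dTSS = 110.2 m^3/h * 22 mg/L = 2424.4 g/h  (m^3/h * mg/L = g/h)
Daily solids removed = 2424.4 * 24 = 58185.6 g/day
Convert g to kg: 58185.6 / 1000 = 58.1856 kg/day

58.1856 kg/day


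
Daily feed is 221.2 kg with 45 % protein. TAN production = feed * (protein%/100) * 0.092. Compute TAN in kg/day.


Protein in feed = 221.2 * 45/100 = 99.54 kg/day
TAN = protein * 0.092 = 99.54 * 0.092 = 9.15768 kg/day

9.15768 kg/day


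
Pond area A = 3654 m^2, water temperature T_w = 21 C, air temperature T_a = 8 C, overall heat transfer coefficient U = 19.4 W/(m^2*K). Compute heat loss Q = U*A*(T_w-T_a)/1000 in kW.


Temperature difference dT = 21 - 8 = 13 K
Heat loss (W) = U * A * dT = 19.4 * 3654 * 13 = 921538.8 W
Convert to kW: 921538.8 / 1000 = 921.5388 kW

921.5388 kW


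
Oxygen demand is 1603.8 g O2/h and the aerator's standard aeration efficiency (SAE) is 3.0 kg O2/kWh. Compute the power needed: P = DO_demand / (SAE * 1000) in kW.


SAE in g O2/kWh = 3.0 * 1000 = 3000 g/kWh
P = DO_demand / SAE_g = 1603.8 / 3000 = 0.5346 kW

0.5346 kW


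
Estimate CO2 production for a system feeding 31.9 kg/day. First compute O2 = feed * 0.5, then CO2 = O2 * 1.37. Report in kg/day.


O2 = 31.9 * 0.5 = 15.95
CO2 = 15.95 * 1.37 = 21.8515

21.8515 kg/day


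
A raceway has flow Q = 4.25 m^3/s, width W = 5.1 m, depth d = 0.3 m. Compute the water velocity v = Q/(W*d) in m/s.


Cross-sectional area = W * d = 5.1 * 0.3 = 1.53 m^2
Velocity = Q / A = 4.25 / 1.53 = 2.77778 m/s

2.77778 m/s


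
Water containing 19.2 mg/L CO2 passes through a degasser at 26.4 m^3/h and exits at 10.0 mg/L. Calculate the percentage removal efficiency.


CO2_out / CO2_in = 10.0 / 19.2 = 0.52083333
Fraction remaining = 0.52083333
efficiency = (1 - 0.52083333) * 100 = 47.9167 %

47.9167 %


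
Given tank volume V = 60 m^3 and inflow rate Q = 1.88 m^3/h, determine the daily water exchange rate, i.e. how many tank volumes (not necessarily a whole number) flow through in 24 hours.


Daily flow volume = 1.88 m^3/h * 24 h = 45.12 m^3/day
Exchanges = daily flow / tank volume = 45.12 / 60 = 0.752 exchanges/day

0.752 exchanges/day


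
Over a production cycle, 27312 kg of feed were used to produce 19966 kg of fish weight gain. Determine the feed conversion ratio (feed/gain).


FCR = feed consumed / weight gained
FCR = 27312 kg / 19966 kg = 1.36793

1.36793


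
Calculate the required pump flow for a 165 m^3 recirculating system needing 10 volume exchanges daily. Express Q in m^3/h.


Daily recirculation volume = 165 m^3 * 10 = 1650 m^3/day
Flow rate Q = daily volume / 24 h = 1650 / 24 = 68.75 m^3/h

68.75 m^3/h


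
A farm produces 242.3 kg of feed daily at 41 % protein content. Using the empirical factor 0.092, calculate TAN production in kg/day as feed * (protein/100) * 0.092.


Protein in feed = 242.3 * 41/100 = 99.343 kg/day
TAN = protein * 0.092 = 99.343 * 0.092 = 9.139556 kg/day

9.139556 kg/day


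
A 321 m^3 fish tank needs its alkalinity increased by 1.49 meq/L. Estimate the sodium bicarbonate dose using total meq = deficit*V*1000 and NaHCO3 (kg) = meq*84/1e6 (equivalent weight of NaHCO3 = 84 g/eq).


Tank volume in L = 321 m^3 * 1000 = 321000 L
Total meq required = 1.49 meq/L * 321000 L = 478290 meq
NaHCO3 mass = 478290 meq * 84 mg/meq / 1e6 = 40.1764 kg

40.1764 kg


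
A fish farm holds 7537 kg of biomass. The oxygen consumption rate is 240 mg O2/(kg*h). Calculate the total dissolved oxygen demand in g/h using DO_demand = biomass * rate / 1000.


Total O2 consumption (mg/h) = 7537 kg * 240 mg/(kg*h) = 1808880 mg/h
Convert to g/h: 1808880 / 1000 = 1808.88 g/h

1808.88 g/h


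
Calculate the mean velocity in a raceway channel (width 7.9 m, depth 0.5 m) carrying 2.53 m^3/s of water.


Cross-sectional area = W * d = 7.9 * 0.5 = 3.95 m^2
Velocity = Q / A = 2.53 / 3.95 = 0.640506 m/s

0.640506 m/s


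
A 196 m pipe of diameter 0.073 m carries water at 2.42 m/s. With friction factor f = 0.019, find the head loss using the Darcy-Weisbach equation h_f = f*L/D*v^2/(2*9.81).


v^2 = 2.42^2 = 5.8564 m^2/s^2
L/D = 196/0.073 = 2684.9315
h_f = f*(L/D)*v^2/(2g) = 0.019 * 2684.9315 * 5.8564 / 19.62 = 15.2271 m

15.2271 m


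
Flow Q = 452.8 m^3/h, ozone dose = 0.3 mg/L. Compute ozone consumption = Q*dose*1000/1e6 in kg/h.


O3 demand (mg/h) = Q * dose * 1000 = 452.8 * 0.3 * 1000 = 135840 mg/h
Convert mg to kg: 135840 / 1e6 = 0.13584 kg/h

0.13584 kg/h


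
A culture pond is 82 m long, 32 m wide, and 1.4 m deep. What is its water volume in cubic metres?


Base area = L * W = 82 * 32 = 2624 m^2
Volume = area * depth = 2624 * 1.4 = 3673.6 m^3

3673.6 m^3


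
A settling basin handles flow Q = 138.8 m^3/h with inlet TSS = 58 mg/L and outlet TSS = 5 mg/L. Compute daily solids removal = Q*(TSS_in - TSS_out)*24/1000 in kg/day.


Concentration drop: TSS_in - TSS_out = 58 - 5 = 53 mg/L
Hourly solids removed = Q * dTSS = 138.8 m^3/h * 53 mg/L = 7356.4 g/h  (m^3/h * mg/L = g/h)
Daily solids removed = 7356.4 * 24 = 176553.6 g/day
Convert g to kg: 176553.6 / 1000 = 176.5536 kg/day

176.5536 kg/day


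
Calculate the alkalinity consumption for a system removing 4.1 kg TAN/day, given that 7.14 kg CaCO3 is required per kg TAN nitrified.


Alkalinity factor: 7.14 kg CaCO3 consumed per kg TAN nitrified
alk = 4.1 kg TAN * 7.14 = 29.274 kg CaCO3/day

29.274 kg CaCO3/day


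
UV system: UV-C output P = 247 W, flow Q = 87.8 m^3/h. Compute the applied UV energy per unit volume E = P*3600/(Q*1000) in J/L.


Energy delivered per hour = 247 W * 3600 s = 889200 J/h
Volume treated per hour = 87.8 m^3/h * 1000 = 87800 L/h
dose = 889200 / 87800 = 10.1276 J/L

10.1276 J/L


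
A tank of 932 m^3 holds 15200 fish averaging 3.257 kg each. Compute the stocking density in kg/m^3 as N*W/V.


Total biomass = 15200 fish * 3.257 kg = 49506.4 kg
Density = total biomass / volume = 49506.4 / 932 = 53.1185 kg/m^3

53.1185 kg/m^3


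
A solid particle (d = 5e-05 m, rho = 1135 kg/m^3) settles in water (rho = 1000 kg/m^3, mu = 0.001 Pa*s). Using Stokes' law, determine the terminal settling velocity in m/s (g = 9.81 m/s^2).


Density difference: rho_p - rho_f = 1135 - 1000 = 135 kg/m^3
d^2 = (5e-05)^2 = 2.5e-09 m^2
Numerator = (rho_p - rho_f) * g * d^2 = 135 * 9.81 * 2.5e-09 = 3.310875e-06
Denominator = 18 * mu = 18 * 0.001 = 0.018
v_s = 3.310875e-06 / 0.018 = 1.83937e-04 m/s
Check: Re = rho_f * v_s * d / mu = 1000 * 1.83937e-04 * 5e-05 / 0.001 = 0.0092 < 1, so Stokes' law applies.

1.83937e-04 m/s


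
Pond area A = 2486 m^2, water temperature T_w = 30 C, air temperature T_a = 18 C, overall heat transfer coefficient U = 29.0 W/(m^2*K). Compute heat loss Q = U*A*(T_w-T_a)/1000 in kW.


Temperature difference dT = 30 - 18 = 12 K
Heat loss (W) = U * A * dT = 29.0 * 2486 * 12 = 865128 W
Convert to kW: 865128 / 1000 = 865.128 kW

865.128 kW


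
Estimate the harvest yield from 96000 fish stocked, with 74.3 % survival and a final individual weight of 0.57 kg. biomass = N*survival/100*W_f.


Survivors = 96000 * 74.3/100 = 71328 fish
Harvest biomass = survivors * W_f = 71328 * 0.57 = 40656.96 kg

40656.96 kg


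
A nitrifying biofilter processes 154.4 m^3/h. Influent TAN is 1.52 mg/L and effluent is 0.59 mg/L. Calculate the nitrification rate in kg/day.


Concentration drop: TAN_in - TAN_out = 1.52 - 0.59 = 0.93 mg/L
Hourly TAN removed = Q * dTAN = 154.4 m^3/h * 0.93 mg/L = 143.592 g/h  (m^3/h * mg/L = g/h)
Daily TAN removed = 143.592 * 24 = 3446.208 g/day
Convert to kg/day: 3446.208 / 1000 = 3.446208 kg/day

3.446208 kg/day


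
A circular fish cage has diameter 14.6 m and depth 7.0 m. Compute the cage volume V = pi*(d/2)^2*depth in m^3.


r = d/2 = 14.6/2 = 7.3 m
Base area = pi*r^2 = pi*7.3^2 = 167.41547 m^2
Volume = 167.41547 * 7.0 = 1171.91 m^3

1171.91 m^3


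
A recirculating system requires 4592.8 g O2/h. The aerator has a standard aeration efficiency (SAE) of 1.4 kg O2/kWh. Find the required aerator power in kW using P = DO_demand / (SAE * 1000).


SAE in g O2/kWh = 1.4 * 1000 = 1400 g/kWh
P = DO_demand / SAE_g = 4592.8 / 1400 = 3.28057 kW

3.28057 kW


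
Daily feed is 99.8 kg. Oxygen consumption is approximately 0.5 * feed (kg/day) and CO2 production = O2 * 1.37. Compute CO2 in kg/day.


O2 = 99.8 * 0.5 = 49.9
CO2 = 49.9 * 1.37 = 68.363

68.363 kg/day


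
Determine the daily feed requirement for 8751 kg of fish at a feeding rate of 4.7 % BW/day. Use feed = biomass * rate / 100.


Feeding rate fraction = 4.7% / 100 = 0.047
Daily feed = 8751 kg * 0.047 = 411.297 kg/day

411.297 kg/day


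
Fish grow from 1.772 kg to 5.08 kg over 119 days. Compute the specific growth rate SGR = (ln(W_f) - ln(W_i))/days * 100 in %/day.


ln(W_f) = ln(5.08) = 1.6253113
ln(W_i) = ln(1.772) = 0.57210885
ln(W_f) - ln(W_i) = 1.6253113 - 0.57210885 = 1.0532024
SGR = 1.0532024 / 119 * 100 = 0.885044 %/day

0.885044 %/day


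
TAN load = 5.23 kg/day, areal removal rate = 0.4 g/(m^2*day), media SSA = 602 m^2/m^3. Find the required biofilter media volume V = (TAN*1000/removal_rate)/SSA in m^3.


A = 5.23*1000 / 0.4 = 13075 m^2
V = 13075 / 602 = 21.7193

21.7193 m^3


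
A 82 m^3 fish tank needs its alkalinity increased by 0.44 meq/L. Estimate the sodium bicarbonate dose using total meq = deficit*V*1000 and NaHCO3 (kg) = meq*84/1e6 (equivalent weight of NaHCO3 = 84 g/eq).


Tank volume in L = 82 m^3 * 1000 = 82000 L
Total meq required = 0.44 meq/L * 82000 L = 36080 meq
NaHCO3 mass = 36080 meq * 84 mg/meq / 1e6 = 3.03072 kg

3.03072 kg


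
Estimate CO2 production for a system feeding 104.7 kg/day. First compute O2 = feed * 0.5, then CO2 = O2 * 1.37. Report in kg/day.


O2 = 104.7 * 0.5 = 52.35
CO2 = 52.35 * 1.37 = 71.7195

71.7195 kg/day


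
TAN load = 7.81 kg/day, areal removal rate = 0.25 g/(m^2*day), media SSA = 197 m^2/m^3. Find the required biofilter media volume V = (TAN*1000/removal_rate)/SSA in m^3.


A = 7.81*1000 / 0.25 = 31240 m^2
V = 31240 / 197 = 158.579

158.579 m^3


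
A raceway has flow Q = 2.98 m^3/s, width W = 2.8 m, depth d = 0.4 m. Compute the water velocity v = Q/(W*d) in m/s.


Cross-sectional area = W * d = 2.8 * 0.4 = 1.12 m^2
Velocity = Q / A = 2.98 / 1.12 = 2.66071 m/s

2.66071 m/s


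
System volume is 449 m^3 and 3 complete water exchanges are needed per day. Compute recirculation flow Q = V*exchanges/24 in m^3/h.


Daily recirculation volume = 449 m^3 * 3 = 1347 m^3/day
Flow rate Q = daily volume / 24 h = 1347 / 24 = 56.125 m^3/h

56.125 m^3/h


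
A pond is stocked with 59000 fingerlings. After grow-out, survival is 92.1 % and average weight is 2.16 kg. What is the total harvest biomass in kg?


Survivors = 59000 * 92.1/100 = 54339 fish
Harvest biomass = survivors * W_f = 54339 * 2.16 = 117372.24 kg

117372.24 kg


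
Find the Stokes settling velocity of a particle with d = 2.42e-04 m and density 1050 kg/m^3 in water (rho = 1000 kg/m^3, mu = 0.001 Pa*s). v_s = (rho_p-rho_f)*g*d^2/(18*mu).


Density difference: rho_p - rho_f = 1050 - 1000 = 50 kg/m^3
d^2 = (2.42e-04)^2 = 5.8564e-08 m^2
Numerator = (rho_p - rho_f) * g * d^2 = 50 * 9.81 * 5.8564e-08 = 2.8725642e-05
Denominator = 18 * mu = 18 * 0.001 = 0.018
v_s = 2.8725642e-05 / 0.018 = 0.00159587 m/s
Check: Re = rho_f * v_s * d / mu = 1000 * 0.00159587 * 2.42e-04 / 0.001 = 0.386 < 1, so Stokes' law applies.

0.00159587 m/s


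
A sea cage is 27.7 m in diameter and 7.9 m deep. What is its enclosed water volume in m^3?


r = d/2 = 27.7/2 = 13.85 m
Base area = pi*r^2 = pi*13.85^2 = 602.62816 m^2
Volume = 602.62816 * 7.9 = 4760.76 m^3

4760.76 m^3


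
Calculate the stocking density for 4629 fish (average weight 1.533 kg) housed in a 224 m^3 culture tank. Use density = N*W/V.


Total biomass = 4629 fish * 1.533 kg = 7096.257 kg
Density = total biomass / volume = 7096.257 / 224 = 31.6797 kg/m^3

31.6797 kg/m^3


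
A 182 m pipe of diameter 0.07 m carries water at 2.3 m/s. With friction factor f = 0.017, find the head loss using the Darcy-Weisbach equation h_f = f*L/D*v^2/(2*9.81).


v^2 = 2.3^2 = 5.29 m^2/s^2
L/D = 182/0.07 = 2600
h_f = f*(L/D)*v^2/(2g) = 0.017 * 2600 * 5.29 / 19.62 = 11.9173 m

11.9173 m


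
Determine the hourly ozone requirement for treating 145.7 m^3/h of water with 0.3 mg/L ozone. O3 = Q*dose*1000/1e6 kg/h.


O3 demand (mg/h) = Q * dose * 1000 = 145.7 * 0.3 * 1000 = 43710 mg/h
Convert mg to kg: 43710 / 1e6 = 0.04371 kg/h

0.04371 kg/h


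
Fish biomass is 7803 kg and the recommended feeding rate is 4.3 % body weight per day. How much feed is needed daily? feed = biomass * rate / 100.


Feeding rate fraction = 4.3% / 100 = 0.043
Daily feed = 7803 kg * 0.043 = 335.529 kg/day

335.529 kg/day


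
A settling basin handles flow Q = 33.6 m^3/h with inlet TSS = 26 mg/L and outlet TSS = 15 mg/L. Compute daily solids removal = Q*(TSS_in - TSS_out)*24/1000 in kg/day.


Concentration drop: TSS_in - TSS_out = 26 - 15 = 11 mg/L
Hourly solids removed = Q * dTSS = 33.6 m^3/h * 11 mg/L = 369.6 g/h  (m^3/h * mg/L = g/h)
Daily solids removed = 369.6 * 24 = 8870.4 g/day
Convert g to kg: 8870.4 / 1000 = 8.8704 kg/day

8.8704 kg/day


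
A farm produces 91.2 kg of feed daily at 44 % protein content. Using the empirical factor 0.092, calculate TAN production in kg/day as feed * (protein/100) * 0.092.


Protein in feed = 91.2 * 44/100 = 40.128 kg/day
TAN = protein * 0.092 = 40.128 * 0.092 = 3.691776 kg/day

3.691776 kg/day


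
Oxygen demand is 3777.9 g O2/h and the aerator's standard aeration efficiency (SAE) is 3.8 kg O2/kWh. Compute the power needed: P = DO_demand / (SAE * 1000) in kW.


SAE in g O2/kWh = 3.8 * 1000 = 3800 g/kWh
P = DO_demand / SAE_g = 3777.9 / 3800 = 0.994184 kW

0.994184 kW


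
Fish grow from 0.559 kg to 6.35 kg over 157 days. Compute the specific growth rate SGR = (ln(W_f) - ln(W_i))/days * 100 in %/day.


ln(W_f) = ln(6.35) = 1.8484548
ln(W_i) = ln(0.559) = -0.58160581
ln(W_f) - ln(W_i) = 1.8484548 - -0.58160581 = 2.4300606
SGR = 2.4300606 / 157 * 100 = 1.54781 %/day

1.54781 %/day


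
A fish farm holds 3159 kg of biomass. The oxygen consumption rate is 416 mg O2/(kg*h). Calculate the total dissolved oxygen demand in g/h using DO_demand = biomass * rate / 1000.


Total O2 consumption (mg/h) = 3159 kg * 416 mg/(kg*h) = 1314144 mg/h
Convert to g/h: 1314144 / 1000 = 1314.144 g/h

1314.144 g/h


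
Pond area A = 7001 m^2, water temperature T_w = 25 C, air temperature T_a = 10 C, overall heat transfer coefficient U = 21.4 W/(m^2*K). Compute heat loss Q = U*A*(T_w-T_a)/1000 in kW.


Temperature difference dT = 25 - 10 = 15 K
Heat loss (W) = U * A * dT = 21.4 * 7001 * 15 = 2247321 W
Convert to kW: 2247321 / 1000 = 2247.321 kW

2247.321 kW


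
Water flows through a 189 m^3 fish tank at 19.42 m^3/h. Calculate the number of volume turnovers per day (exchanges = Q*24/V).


Daily flow volume = 19.42 m^3/h * 24 h = 466.08 m^3/day
Exchanges = daily flow / tank volume = 466.08 / 189 = 2.46603 exchanges/day

2.46603 exchanges/day


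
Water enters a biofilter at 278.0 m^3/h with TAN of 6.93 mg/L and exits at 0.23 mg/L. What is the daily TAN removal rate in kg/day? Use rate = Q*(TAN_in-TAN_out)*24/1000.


Concentration drop: TAN_in - TAN_out = 6.93 - 0.23 = 6.7 mg/L
Hourly TAN removed = Q * dTAN = 278.0 m^3/h * 6.7 mg/L = 1862.6 g/h  (m^3/h * mg/L = g/h)
Daily TAN removed = 1862.6 * 24 = 44702.4 g/day
Convert to kg/day: 44702.4 / 1000 = 44.7024 kg/day

44.7024 kg/day


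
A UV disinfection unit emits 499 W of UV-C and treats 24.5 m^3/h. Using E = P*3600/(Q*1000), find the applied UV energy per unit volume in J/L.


Energy delivered per hour = 499 W * 3600 s = 1796400 J/h
Volume treated per hour = 24.5 m^3/h * 1000 = 24500 L/h
dose = 1796400 / 24500 = 73.3224 J/L

73.3224 J/L


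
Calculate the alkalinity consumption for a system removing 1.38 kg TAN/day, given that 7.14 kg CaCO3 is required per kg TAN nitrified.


Alkalinity factor: 7.14 kg CaCO3 consumed per kg TAN nitrified
alk = 1.38 kg TAN * 7.14 = 9.8532 kg CaCO3/day

9.8532 kg CaCO3/day


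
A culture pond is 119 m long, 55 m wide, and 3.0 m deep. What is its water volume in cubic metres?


Base area = L * W = 119 * 55 = 6545 m^2
Volume = area * depth = 6545 * 3.0 = 19635 m^3

19635 m^3


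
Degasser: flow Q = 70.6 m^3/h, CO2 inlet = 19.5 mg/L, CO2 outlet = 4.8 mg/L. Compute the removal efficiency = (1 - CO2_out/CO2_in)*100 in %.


CO2_out / CO2_in = 4.8 / 19.5 = 0.24615385
Fraction remaining = 0.24615385
efficiency = (1 - 0.24615385) * 100 = 75.3846 %

75.3846 %


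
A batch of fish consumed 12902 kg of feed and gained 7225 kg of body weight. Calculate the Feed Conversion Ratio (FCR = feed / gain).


FCR = feed consumed / weight gained
FCR = 12902 kg / 7225 kg = 1.78574

1.78574


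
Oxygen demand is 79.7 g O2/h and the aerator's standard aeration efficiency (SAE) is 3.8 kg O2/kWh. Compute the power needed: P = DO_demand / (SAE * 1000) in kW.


SAE in g O2/kWh = 3.8 * 1000 = 3800 g/kWh
P = DO_demand / SAE_g = 79.7 / 3800 = 0.0209737 kW

0.0209737 kW


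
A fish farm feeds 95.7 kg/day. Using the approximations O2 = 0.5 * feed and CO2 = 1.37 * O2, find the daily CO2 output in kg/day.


O2 = 95.7 * 0.5 = 47.85
CO2 = 47.85 * 1.37 = 65.5545

65.5545 kg/day


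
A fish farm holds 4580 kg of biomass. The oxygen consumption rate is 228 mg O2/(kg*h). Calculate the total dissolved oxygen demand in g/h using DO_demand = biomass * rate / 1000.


Total O2 consumption (mg/h) = 4580 kg * 228 mg/(kg*h) = 1044240 mg/h
Convert to g/h: 1044240 / 1000 = 1044.24 g/h

1044.24 g/h


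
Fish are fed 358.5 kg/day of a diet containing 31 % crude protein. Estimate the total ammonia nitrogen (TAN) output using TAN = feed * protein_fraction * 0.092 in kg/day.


Protein in feed = 358.5 * 31/100 = 111.135 kg/day
TAN = protein * 0.092 = 111.135 * 0.092 = 10.22442 kg/day

10.22442 kg/day


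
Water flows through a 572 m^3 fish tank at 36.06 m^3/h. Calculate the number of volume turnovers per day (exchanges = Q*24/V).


Daily flow volume = 36.06 m^3/h * 24 h = 865.44 m^3/day
Exchanges = daily flow / tank volume = 865.44 / 572 = 1.51301 exchanges/day

1.51301 exchanges/day


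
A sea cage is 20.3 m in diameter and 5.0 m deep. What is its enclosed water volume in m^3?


r = d/2 = 20.3/2 = 10.15 m
Base area = pi*r^2 = pi*10.15^2 = 323.65473 m^2
Volume = 323.65473 * 5.0 = 1618.27 m^3

1618.27 m^3


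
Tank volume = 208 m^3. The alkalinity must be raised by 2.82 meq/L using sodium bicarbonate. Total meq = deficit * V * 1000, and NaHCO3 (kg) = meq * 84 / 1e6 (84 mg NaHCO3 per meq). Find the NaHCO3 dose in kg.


Tank volume in L = 208 m^3 * 1000 = 208000 L
Total meq required = 2.82 meq/L * 208000 L = 586560 meq
NaHCO3 mass = 586560 meq * 84 mg/meq / 1e6 = 49.271 kg

49.271 kg


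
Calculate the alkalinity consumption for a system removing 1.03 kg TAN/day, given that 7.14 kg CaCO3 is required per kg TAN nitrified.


Alkalinity factor: 7.14 kg CaCO3 consumed per kg TAN nitrified
alk = 1.03 kg TAN * 7.14 = 7.3542 kg CaCO3/day

7.3542 kg CaCO3/day


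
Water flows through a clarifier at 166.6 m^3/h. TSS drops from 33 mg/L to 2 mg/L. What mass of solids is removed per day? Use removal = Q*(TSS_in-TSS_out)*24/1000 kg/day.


Concentration drop: TSS_in - TSS_out = 33 - 2 = 31 mg/L
Hourly solids removed = Q * dTSS = 166.6 m^3/h * 31 mg/L = 5164.6 g/h  (m^3/h * mg/L = g/h)
Daily solids removed = 5164.6 * 24 = 123950.4 g/day
Convert g to kg: 123950.4 / 1000 = 123.9504 kg/day

123.9504 kg/day


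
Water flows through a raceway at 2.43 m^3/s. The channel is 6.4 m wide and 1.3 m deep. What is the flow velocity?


Cross-sectional area = W * d = 6.4 * 1.3 = 8.32 m^2
Velocity = Q / A = 2.43 / 8.32 = 0.292067 m/s

0.292067 m/s


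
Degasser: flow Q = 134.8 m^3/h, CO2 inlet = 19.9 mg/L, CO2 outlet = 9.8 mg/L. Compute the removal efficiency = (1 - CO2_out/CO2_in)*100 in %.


CO2_out / CO2_in = 9.8 / 19.9 = 0.49246231
Fraction remaining = 0.49246231
efficiency = (1 - 0.49246231) * 100 = 50.7538 %

50.7538 %


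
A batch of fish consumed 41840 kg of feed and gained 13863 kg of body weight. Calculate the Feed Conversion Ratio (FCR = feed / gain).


FCR = feed consumed / weight gained
FCR = 41840 kg / 13863 kg = 3.01811

3.01811


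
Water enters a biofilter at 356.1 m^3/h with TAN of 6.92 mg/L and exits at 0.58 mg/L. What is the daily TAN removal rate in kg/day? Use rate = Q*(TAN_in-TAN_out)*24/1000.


Concentration drop: TAN_in - TAN_out = 6.92 - 0.58 = 6.34 mg/L
Hourly TAN removed = Q * dTAN = 356.1 m^3/h * 6.34 mg/L = 2257.674 g/h  (m^3/h * mg/L = g/h)
Daily TAN removed = 2257.674 * 24 = 54184.176 g/day
Convert to kg/day: 54184.176 / 1000 = 54.184176 kg/day

54.184176 kg/day


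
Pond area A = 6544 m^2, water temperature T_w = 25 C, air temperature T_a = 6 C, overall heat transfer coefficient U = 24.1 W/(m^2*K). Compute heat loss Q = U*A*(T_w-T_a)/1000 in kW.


Temperature difference dT = 25 - 6 = 19 K
Heat loss (W) = U * A * dT = 24.1 * 6544 * 19 = 2996497.6 W
Convert to kW: 2996497.6 / 1000 = 2996.4976 kW

2996.4976 kW


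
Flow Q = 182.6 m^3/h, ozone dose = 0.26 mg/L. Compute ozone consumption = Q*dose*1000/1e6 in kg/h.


O3 demand (mg/h) = Q * dose * 1000 = 182.6 * 0.26 * 1000 = 47476 mg/h
Convert mg to kg: 47476 / 1e6 = 0.047476 kg/h

0.047476 kg/h


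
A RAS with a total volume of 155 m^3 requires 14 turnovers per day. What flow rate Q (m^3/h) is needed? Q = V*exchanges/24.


Daily recirculation volume = 155 m^3 * 14 = 2170 m^3/day
Flow rate Q = daily volume / 24 h = 2170 / 24 = 90.4167 m^3/h

90.4167 m^3/h


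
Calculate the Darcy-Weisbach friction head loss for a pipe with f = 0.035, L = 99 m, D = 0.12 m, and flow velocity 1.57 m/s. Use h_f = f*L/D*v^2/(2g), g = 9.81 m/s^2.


v^2 = 1.57^2 = 2.4649 m^2/s^2
L/D = 99/0.12 = 825
h_f = f*(L/D)*v^2/(2g) = 0.035 * 825 * 2.4649 / 19.62 = 3.62762 m

3.62762 m


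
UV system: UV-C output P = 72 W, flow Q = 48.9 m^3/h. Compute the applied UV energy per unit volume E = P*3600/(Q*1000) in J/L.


Energy delivered per hour = 72 W * 3600 s = 259200 J/h
Volume treated per hour = 48.9 m^3/h * 1000 = 48900 L/h
dose = 259200 / 48900 = 5.30061 J/L

5.30061 J/L


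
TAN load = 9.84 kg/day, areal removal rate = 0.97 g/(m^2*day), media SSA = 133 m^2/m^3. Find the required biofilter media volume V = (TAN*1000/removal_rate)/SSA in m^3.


A = 9.84*1000 / 0.97 = 10144.33 m^2
V = 10144.33 / 133 = 76.2732

76.2732 m^3


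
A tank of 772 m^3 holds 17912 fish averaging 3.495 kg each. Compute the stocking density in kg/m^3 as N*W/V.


Total biomass = 17912 fish * 3.495 kg = 62602.44 kg
Density = total biomass / volume = 62602.44 / 772 = 81.0912 kg/m^3

81.0912 kg/m^3


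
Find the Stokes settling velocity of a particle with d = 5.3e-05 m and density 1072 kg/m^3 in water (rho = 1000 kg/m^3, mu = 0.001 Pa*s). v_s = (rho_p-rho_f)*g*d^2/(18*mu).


Density difference: rho_p - rho_f = 1072 - 1000 = 72 kg/m^3
d^2 = (5.3e-05)^2 = 2.809e-09 m^2
Numerator = (rho_p - rho_f) * g * d^2 = 72 * 9.81 * 2.809e-09 = 1.9840529e-06
Denominator = 18 * mu = 18 * 0.001 = 0.018
v_s = 1.9840529e-06 / 0.018 = 1.10225e-04 m/s
Check: Re = rho_f * v_s * d / mu = 1000 * 1.10225e-04 * 5.3e-05 / 0.001 = 0.00584 < 1, so Stokes' law applies.

1.10225e-04 m/s


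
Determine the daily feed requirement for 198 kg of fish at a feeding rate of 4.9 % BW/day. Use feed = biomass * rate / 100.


Feeding rate fraction = 4.9% / 100 = 0.049
Daily feed = 198 kg * 0.049 = 9.702 kg/day

9.702 kg/day


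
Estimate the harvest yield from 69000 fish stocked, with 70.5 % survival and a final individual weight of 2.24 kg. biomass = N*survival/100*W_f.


Survivors = 69000 * 70.5/100 = 48645 fish
Harvest biomass = survivors * W_f = 48645 * 2.24 = 108964.8 kg

108964.8 kg


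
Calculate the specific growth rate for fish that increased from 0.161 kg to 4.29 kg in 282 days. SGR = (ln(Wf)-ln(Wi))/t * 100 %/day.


ln(W_f) = ln(4.29) = 1.4562867
ln(W_i) = ln(0.161) = -1.8263509
ln(W_f) - ln(W_i) = 1.4562867 - -1.8263509 = 3.2826376
SGR = 3.2826376 / 282 * 100 = 1.16406 %/day

1.16406 %/day


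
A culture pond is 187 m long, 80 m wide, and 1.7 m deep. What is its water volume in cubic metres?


Base area = L * W = 187 * 80 = 14960 m^2
Volume = area * depth = 14960 * 1.7 = 25432 m^3

25432 m^3


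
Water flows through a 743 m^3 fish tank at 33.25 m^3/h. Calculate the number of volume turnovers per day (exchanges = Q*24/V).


Daily flow volume = 33.25 m^3/h * 24 h = 798 m^3/day
Exchanges = daily flow / tank volume = 798 / 743 = 1.07402 exchanges/day

1.07402 exchanges/day


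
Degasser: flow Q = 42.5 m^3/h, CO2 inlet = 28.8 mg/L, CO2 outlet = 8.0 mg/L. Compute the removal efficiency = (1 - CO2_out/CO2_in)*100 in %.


CO2_out / CO2_in = 8.0 / 28.8 = 0.27777778
Fraction remaining = 0.27777778
efficiency = (1 - 0.27777778) * 100 = 72.2222 %

72.2222 %


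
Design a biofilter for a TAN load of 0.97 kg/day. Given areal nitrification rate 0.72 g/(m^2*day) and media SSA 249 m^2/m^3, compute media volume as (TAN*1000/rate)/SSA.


A = 0.97*1000 / 0.72 = 1347.2222 m^2
V = 1347.2222 / 249 = 5.41053

5.41053 m^3


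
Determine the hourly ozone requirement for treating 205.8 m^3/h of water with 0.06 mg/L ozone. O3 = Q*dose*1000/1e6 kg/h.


O3 demand (mg/h) = Q * dose * 1000 = 205.8 * 0.06 * 1000 = 12348 mg/h
Convert mg to kg: 12348 / 1e6 = 0.012348 kg/h

0.012348 kg/h


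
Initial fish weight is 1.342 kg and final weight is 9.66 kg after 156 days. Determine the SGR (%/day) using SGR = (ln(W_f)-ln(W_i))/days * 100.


ln(W_f) = ln(9.66) = 2.2679936
ln(W_i) = ln(1.342) = 0.29416104
ln(W_f) - ln(W_i) = 2.2679936 - 0.29416104 = 1.9738326
SGR = 1.9738326 / 156 * 100 = 1.26528 %/day

1.26528 %/day


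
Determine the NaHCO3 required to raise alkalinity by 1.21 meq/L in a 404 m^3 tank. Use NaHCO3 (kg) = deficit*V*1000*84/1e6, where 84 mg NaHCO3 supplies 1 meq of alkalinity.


Tank volume in L = 404 m^3 * 1000 = 404000 L
Total meq required = 1.21 meq/L * 404000 L = 488840 meq
NaHCO3 mass = 488840 meq * 84 mg/meq / 1e6 = 41.0626 kg

41.0626 kg


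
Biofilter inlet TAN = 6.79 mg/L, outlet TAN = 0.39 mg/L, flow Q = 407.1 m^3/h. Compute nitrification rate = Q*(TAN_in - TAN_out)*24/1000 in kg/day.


Concentration drop: TAN_in - TAN_out = 6.79 - 0.39 = 6.4 mg/L
Hourly TAN removed = Q * dTAN = 407.1 m^3/h * 6.4 mg/L = 2605.44 g/h  (m^3/h * mg/L = g/h)
Daily TAN removed = 2605.44 * 24 = 62530.56 g/day
Convert to kg/day: 62530.56 / 1000 = 62.53056 kg/day

62.53056 kg/day


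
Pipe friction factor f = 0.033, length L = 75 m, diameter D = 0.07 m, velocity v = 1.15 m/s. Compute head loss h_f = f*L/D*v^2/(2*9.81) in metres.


v^2 = 1.15^2 = 1.3225 m^2/s^2
L/D = 75/0.07 = 1071.4286
h_f = f*(L/D)*v^2/(2g) = 0.033 * 1071.4286 * 1.3225 / 19.62 = 2.38327 m

2.38327 m


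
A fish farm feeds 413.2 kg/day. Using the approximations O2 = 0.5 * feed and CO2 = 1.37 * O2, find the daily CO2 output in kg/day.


O2 = 413.2 * 0.5 = 206.6
CO2 = 206.6 * 1.37 = 283.042

283.042 kg/day


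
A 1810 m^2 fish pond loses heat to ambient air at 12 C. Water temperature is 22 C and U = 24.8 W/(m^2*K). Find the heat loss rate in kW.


Temperature difference dT = 22 - 12 = 10 K
Heat loss (W) = U * A * dT = 24.8 * 1810 * 10 = 448880 W
Convert to kW: 448880 / 1000 = 448.88 kW

448.88 kW


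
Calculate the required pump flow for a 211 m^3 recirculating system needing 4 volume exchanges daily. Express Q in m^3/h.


Daily recirculation volume = 211 m^3 * 4 = 844 m^3/day
Flow rate Q = daily volume / 24 h = 844 / 24 = 35.1667 m^3/h

35.1667 m^3/h


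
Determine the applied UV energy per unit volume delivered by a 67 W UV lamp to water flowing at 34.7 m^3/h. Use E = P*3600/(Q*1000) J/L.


Energy delivered per hour = 67 W * 3600 s = 241200 J/h
Volume treated per hour = 34.7 m^3/h * 1000 = 34700 L/h
dose = 241200 / 34700 = 6.95101 J/L

6.95101 J/L


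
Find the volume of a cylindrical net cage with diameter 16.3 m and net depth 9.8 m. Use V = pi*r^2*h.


r = d/2 = 16.3/2 = 8.15 m
Base area = pi*r^2 = pi*8.15^2 = 208.67244 m^2
Volume = 208.67244 * 9.8 = 2044.99 m^3

2044.99 m^3


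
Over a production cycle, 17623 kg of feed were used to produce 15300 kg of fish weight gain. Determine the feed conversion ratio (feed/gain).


FCR = feed consumed / weight gained
FCR = 17623 kg / 15300 kg = 1.15183

1.15183


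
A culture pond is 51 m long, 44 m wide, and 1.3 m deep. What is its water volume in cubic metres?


Base area = L * W = 51 * 44 = 2244 m^2
Volume = area * depth = 2244 * 1.3 = 2917.2 m^3

2917.2 m^3


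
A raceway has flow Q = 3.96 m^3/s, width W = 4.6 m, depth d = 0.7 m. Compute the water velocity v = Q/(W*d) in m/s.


Cross-sectional area = W * d = 4.6 * 0.7 = 3.22 m^2
Velocity = Q / A = 3.96 / 3.22 = 1.22981 m/s

1.22981 m/s


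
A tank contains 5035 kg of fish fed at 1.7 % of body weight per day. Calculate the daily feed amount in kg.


Feeding rate fraction = 1.7% / 100 = 0.017
Daily feed = 5035 kg * 0.017 = 85.595 kg/day

85.595 kg/day


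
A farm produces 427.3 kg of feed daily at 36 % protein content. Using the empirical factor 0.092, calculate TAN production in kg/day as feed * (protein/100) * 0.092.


Protein in feed = 427.3 * 36/100 = 153.828 kg/day
TAN = protein * 0.092 = 153.828 * 0.092 = 14.152176 kg/day

14.152176 kg/day


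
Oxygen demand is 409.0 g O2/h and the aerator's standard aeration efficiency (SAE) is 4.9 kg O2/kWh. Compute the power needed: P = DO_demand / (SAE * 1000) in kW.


SAE in g O2/kWh = 4.9 * 1000 = 4900 g/kWh
P = DO_demand / SAE_g = 409.0 / 4900 = 0.0834694 kW

0.0834694 kW


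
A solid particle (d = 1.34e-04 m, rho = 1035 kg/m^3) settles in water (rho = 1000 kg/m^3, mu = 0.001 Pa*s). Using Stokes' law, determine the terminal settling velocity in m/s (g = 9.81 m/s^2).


Density difference: rho_p - rho_f = 1035 - 1000 = 35 kg/m^3
d^2 = (1.34e-04)^2 = 1.7956e-08 m^2
Numerator = (rho_p - rho_f) * g * d^2 = 35 * 9.81 * 1.7956e-08 = 6.1651926e-06
Denominator = 18 * mu = 18 * 0.001 = 0.018
v_s = 6.1651926e-06 / 0.018 = 3.42511e-04 m/s
Check: Re = rho_f * v_s * d / mu = 1000 * 3.42511e-04 * 1.34e-04 / 0.001 = 0.0459 < 1, so Stokes' law applies.

3.42511e-04 m/s


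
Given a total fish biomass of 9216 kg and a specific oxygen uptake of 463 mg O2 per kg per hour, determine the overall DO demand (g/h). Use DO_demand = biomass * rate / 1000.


Total O2 consumption (mg/h) = 9216 kg * 463 mg/(kg*h) = 4267008 mg/h
Convert to g/h: 4267008 / 1000 = 4267.008 g/h

4267.008 g/h


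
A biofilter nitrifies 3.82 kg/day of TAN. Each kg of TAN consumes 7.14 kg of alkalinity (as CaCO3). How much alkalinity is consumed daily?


Alkalinity factor: 7.14 kg CaCO3 consumed per kg TAN nitrified
alk = 3.82 kg TAN * 7.14 = 27.2748 kg CaCO3/day

27.2748 kg CaCO3/day


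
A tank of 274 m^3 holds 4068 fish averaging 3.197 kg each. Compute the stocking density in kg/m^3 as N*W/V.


Total biomass = 4068 fish * 3.197 kg = 13005.396 kg
Density = total biomass / volume = 13005.396 / 274 = 47.4649 kg/m^3

47.4649 kg/m^3


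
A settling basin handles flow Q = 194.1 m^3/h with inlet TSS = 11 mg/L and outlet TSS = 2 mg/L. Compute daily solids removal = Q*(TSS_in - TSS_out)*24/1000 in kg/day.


Concentration drop: TSS_in - TSS_out = 11 - 2 = 9 mg/L
Hourly solids removed = Q * dTSS = 194.1 m^3/h * 9 mg/L = 1746.9 g/h  (m^3/h * mg/L = g/h)
Daily solids removed = 1746.9 * 24 = 41925.6 g/day
Convert g to kg: 41925.6 / 1000 = 41.9256 kg/day

41.9256 kg/day


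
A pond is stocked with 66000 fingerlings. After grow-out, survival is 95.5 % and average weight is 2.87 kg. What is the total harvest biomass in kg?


Survivors = 66000 * 95.5/100 = 63030 fish
Harvest biomass = survivors * W_f = 63030 * 2.87 = 180896.1 kg

180896.1 kg


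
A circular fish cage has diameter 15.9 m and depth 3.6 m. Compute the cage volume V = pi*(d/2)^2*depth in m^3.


r = d/2 = 15.9/2 = 7.95 m
Base area = pi*r^2 = pi*7.95^2 = 198.55651 m^2
Volume = 198.55651 * 3.6 = 714.803 m^3

714.803 m^3


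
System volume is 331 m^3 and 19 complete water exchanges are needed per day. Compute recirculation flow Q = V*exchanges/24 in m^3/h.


Daily recirculation volume = 331 m^3 * 19 = 6289 m^3/day
Flow rate Q = daily volume / 24 h = 6289 / 24 = 262.042 m^3/h

262.042 m^3/h


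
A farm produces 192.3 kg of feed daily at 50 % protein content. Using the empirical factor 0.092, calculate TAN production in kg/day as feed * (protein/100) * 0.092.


Protein in feed = 192.3 * 50/100 = 96.15 kg/day
TAN = protein * 0.092 = 96.15 * 0.092 = 8.8458 kg/day

8.8458 kg/day


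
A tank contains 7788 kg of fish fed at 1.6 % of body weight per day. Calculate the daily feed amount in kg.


Feeding rate fraction = 1.6% / 100 = 0.016
Daily feed = 7788 kg * 0.016 = 124.608 kg/day

124.608 kg/day


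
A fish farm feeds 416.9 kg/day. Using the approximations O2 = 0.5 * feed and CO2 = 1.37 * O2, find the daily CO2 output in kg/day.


O2 = 416.9 * 0.5 = 208.45
CO2 = 208.45 * 1.37 = 285.5765

285.5765 kg/day


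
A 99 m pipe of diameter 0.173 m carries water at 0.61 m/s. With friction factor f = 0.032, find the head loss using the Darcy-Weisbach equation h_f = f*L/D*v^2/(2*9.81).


v^2 = 0.61^2 = 0.3721 m^2/s^2
L/D = 99/0.173 = 572.25434
h_f = f*(L/D)*v^2/(2g) = 0.032 * 572.25434 * 0.3721 / 19.62 = 0.347296 m

0.347296 m


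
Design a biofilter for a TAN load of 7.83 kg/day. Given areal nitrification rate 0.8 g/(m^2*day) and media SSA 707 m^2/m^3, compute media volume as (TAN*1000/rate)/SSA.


A = 7.83*1000 / 0.8 = 9787.5 m^2
V = 9787.5 / 707 = 13.8437

13.8437 m^3


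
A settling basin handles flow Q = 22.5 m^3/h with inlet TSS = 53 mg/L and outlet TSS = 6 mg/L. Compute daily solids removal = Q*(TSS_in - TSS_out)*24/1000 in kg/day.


Concentration drop: TSS_in - TSS_out = 53 - 6 = 47 mg/L
Hourly solids removed = Q * dTSS = 22.5 m^3/h * 47 mg/L = 1057.5 g/h  (m^3/h * mg/L = g/h)
Daily solids removed = 1057.5 * 24 = 25380 g/day
Convert g to kg: 25380 / 1000 = 25.38 kg/day

25.38 kg/day


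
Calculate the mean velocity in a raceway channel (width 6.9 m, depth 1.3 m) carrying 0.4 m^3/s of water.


Cross-sectional area = W * d = 6.9 * 1.3 = 8.97 m^2
Velocity = Q / A = 0.4 / 8.97 = 0.0445931 m/s

0.0445931 m/s


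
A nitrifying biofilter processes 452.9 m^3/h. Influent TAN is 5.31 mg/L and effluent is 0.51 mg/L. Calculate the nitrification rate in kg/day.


Concentration drop: TAN_in - TAN_out = 5.31 - 0.51 = 4.8 mg/L
Hourly TAN removed = Q * dTAN = 452.9 m^3/h * 4.8 mg/L = 2173.92 g/h  (m^3/h * mg/L = g/h)
Daily TAN removed = 2173.92 * 24 = 52174.08 g/day
Convert to kg/day: 52174.08 / 1000 = 52.17408 kg/day

52.17408 kg/day


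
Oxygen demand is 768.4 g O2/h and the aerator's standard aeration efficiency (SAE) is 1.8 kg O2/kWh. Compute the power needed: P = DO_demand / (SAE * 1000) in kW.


SAE in g O2/kWh = 1.8 * 1000 = 1800 g/kWh
P = DO_demand / SAE_g = 768.4 / 1800 = 0.426889 kW

0.426889 kW


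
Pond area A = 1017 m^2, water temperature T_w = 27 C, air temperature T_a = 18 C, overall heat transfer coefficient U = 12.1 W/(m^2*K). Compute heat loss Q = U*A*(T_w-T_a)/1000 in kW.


Temperature difference dT = 27 - 18 = 9 K
Heat loss (W) = U * A * dT = 12.1 * 1017 * 9 = 110751.3 W
Convert to kW: 110751.3 / 1000 = 110.7513 kW

110.7513 kW


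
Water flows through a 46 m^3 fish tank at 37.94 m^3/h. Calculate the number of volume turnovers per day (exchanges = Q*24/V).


Daily flow volume = 37.94 m^3/h * 24 h = 910.56 m^3/day
Exchanges = daily flow / tank volume = 910.56 / 46 = 19.7948 exchanges/day

19.7948 exchanges/day


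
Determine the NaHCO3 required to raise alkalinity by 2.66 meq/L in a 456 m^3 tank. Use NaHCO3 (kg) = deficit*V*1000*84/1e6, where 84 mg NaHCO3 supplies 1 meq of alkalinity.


Tank volume in L = 456 m^3 * 1000 = 456000 L
Total meq required = 2.66 meq/L * 456000 L = 1212960 meq
NaHCO3 mass = 1212960 meq * 84 mg/meq / 1e6 = 101.889 kg

101.889 kg


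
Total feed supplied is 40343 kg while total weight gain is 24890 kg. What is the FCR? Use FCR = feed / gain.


FCR = feed consumed / weight gained
FCR = 40343 kg / 24890 kg = 1.62085

1.62085
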